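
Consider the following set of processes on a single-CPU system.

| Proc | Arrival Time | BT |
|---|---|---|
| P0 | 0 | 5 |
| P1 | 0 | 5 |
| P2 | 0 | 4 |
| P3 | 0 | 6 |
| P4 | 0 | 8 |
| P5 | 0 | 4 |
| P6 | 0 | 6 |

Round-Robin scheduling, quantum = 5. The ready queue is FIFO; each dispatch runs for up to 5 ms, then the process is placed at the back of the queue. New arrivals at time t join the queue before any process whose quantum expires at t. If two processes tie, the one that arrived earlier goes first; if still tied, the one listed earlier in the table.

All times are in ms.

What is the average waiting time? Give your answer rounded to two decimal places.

18.29

Schedule: | P0 0-5 | P1 5-10 | P2 10-14 | P3 14-19 | P4 19-24 | P5 24-28 | P6 28-33 | P3 33-34 | P4 34-37 | P6 37-38 |
Completion: P0=5  P1=10  P2=14  P3=34  P4=37  P5=28  P6=38
Waiting times: P0=0, P1=5, P2=10, P3=28, P4=29, P5=24, P6=32
Average waiting = (0+5+10+28+29+24+32) / 7 = 128/7 = 18.29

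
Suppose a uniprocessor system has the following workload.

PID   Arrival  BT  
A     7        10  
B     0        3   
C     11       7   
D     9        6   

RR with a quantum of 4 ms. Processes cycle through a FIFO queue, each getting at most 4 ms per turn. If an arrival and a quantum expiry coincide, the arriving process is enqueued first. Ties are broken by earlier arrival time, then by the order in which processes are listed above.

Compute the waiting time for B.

0

Schedule: | B 0-3 | idle 3-7 | A 7-11 | D 11-15 | C 15-19 | A 19-23 | D 23-25 | C 25-28 | A 28-30 |
Completion: A=30  B=3  C=28  D=25
Waiting(B) = turnaround − burst = 3 − 3 = 0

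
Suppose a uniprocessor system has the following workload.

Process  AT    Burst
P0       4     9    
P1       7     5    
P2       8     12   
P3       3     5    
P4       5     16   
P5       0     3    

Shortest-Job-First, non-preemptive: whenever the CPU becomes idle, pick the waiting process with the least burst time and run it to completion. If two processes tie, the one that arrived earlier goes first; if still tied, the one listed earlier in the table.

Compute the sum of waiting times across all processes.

Schedule: | P5 0-3 | P3 3-8 | P1 8-13 | P0 13-22 | P2 22-34 | P4 34-50 |
Completion: P0=22  P1=13  P2=34  P3=8  P4=50  P5=3
Waiting = turnaround − burst: P0=9, P1=1, P2=14, P3=0, P4=29, P5=0
Total waiting = 9 + 1 + 14 + 0 + 29 + 0 = 53

53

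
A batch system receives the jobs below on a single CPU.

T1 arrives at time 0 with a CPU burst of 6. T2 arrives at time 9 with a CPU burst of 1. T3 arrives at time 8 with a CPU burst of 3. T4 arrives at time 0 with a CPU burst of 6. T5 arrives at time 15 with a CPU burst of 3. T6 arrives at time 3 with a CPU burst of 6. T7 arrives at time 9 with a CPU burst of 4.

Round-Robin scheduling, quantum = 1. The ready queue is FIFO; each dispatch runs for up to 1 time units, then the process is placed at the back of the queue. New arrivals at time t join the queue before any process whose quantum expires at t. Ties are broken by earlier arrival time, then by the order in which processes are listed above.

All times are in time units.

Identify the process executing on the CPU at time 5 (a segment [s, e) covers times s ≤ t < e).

Gantt: | T1 0-1 | T4 1-2 | T1 2-3 | T4 3-4 | T6 4-5 | T1 5-6 | T4 6-7 | T6 7-8 | T1 8-9 | T4 9-10 | T3 10-11 | T6 11-12 | T2 12-13 | T7 13-14 | T1 14-15 | T4 15-16 | T3 16-17 | T6 17-18 | T7 18-19 | T5 19-20 | T1 20-21 | T4 21-22 | T3 22-23 | T6 23-24 | T7 24-25 | T5 25-26 | T6 26-27 | T7 27-28 | T5 28-29 |
Completion: T1=21  T2=13  T3=23  T4=22  T5=29  T6=27  T7=28
Turnaround (C−A): T1=21  T2=4  T3=15  T4=22  T5=14  T6=24  T7=19

T1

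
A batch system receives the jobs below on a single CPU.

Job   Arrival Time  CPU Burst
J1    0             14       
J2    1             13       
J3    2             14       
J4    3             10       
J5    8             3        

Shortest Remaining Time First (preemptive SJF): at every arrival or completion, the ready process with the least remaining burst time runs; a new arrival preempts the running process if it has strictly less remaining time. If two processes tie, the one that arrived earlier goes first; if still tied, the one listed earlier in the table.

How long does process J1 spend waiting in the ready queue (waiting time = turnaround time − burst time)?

Schedule: | J1 0-3 | J4 3-8 | J5 8-11 | J4 11-16 | J1 16-27 | J2 27-40 | J3 40-54 |
Completion: J1=27  J2=40  J3=54  J4=16  J5=11
Turnaround (C−A): J1=27  J2=39  J3=52  J4=13  J5=3
Waiting(J1) = turnaround − burst = 27 − 14 = 13

13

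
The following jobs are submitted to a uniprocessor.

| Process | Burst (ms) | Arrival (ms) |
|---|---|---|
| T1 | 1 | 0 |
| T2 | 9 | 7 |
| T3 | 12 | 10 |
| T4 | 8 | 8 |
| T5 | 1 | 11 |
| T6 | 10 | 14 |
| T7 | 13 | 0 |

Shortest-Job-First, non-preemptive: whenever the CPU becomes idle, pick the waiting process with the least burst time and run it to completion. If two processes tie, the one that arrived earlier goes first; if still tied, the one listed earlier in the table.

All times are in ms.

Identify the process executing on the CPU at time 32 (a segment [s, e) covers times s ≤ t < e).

Schedule: | T1 0-1 | T7 1-14 | T5 14-15 | T4 15-23 | T2 23-32 | T6 32-42 | T3 42-54 |
Completion: T1=1  T2=32  T3=54  T4=23  T5=15  T6=42  T7=14

T6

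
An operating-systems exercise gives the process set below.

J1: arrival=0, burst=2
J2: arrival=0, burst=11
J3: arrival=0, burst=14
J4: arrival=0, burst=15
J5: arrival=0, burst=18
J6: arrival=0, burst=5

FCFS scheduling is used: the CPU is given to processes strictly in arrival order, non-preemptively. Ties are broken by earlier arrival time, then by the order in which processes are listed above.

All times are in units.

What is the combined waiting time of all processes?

Schedule: | J1 0-2 | J2 2-13 | J3 13-27 | J4 27-42 | J5 42-60 | J6 60-65 |
Completion: J1=2  J2=13  J3=27  J4=42  J5=60  J6=65
Turnaround (C−A): J1=2  J2=13  J3=27  J4=42  J5=60  J6=65
Waiting = turnaround − burst: J1=0, J2=2, J3=13, J4=27, J5=42, J6=60
Total waiting = 0 + 2 + 13 + 27 + 42 + 60 = 144

144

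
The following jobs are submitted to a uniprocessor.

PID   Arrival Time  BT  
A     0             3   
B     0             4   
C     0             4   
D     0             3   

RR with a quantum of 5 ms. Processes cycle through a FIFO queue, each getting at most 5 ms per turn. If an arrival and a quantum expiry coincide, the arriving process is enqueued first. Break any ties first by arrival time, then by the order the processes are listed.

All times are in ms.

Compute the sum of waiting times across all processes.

Schedule: | A 0-3 | B 3-7 | C 7-11 | D 11-14 |
Completion: A=3  B=7  C=11  D=14
Turnaround (C−A): A=3  B=7  C=11  D=14
Waiting = turnaround − burst: A=0, B=3, C=7, D=11
Total waiting = 0 + 3 + 7 + 11 = 21

21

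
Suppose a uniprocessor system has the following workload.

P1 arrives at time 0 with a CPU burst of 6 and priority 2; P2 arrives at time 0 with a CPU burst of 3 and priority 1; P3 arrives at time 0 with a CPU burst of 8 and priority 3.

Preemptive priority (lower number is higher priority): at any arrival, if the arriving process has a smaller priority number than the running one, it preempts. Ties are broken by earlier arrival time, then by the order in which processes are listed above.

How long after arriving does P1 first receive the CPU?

Timeline: | P2 0-3 | P1 3-9 | P3 9-17 |
Completion: P1=9  P2=3  P3=17
Turnaround (C−A): P1=9  P2=3  P3=17
Response(P1) = first start − arrival = 3 − 0 = 3

3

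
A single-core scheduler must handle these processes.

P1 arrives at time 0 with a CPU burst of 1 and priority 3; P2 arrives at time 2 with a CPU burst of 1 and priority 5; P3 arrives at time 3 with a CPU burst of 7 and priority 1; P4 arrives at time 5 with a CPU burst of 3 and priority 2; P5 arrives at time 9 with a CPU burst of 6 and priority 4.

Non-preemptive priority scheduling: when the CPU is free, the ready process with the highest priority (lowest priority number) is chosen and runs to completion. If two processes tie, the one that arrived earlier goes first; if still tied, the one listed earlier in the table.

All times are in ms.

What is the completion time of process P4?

Timeline: | P1 0-1 | idle 1-2 | P2 2-3 | P3 3-10 | P4 10-13 | P5 13-19 |
Completion: P1=1  P2=3  P3=10  P4=13  P5=19
Turnaround (C−A): P1=1  P2=1  P3=7  P4=8  P5=10

13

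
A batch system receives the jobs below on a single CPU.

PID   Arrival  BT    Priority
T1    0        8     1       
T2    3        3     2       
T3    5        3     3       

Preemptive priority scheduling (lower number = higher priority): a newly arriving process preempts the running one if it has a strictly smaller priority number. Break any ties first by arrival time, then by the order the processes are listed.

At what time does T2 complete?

11

Gantt: | T1 0-8 | T2 8-11 | T3 11-14 |
Completion: T1=8  T2=11  T3=14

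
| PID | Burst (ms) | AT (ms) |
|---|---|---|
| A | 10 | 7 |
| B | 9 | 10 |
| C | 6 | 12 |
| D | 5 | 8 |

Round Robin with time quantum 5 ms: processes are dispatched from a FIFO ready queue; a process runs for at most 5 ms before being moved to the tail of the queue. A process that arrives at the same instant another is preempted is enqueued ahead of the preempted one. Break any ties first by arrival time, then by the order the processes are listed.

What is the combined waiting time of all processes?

55

Schedule: | idle 0-7 | A 7-12 | D 12-17 | B 17-22 | C 22-27 | A 27-32 | B 32-36 | C 36-37 |
Completion: A=32  B=36  C=37  D=17
Turnaround (C−A): A=25  B=26  C=25  D=9
Waiting = turnaround − burst: A=15, B=17, C=19, D=4
Total waiting = 15 + 17 + 19 + 4 = 55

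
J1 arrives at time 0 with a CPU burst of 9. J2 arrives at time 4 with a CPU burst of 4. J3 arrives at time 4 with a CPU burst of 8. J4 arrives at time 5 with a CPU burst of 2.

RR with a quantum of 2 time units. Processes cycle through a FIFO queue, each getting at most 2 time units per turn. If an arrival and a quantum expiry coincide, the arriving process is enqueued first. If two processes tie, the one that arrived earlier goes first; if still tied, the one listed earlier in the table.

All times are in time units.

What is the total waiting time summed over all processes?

34

Gantt: | J1 0-4 | J2 4-6 | J3 6-8 | J1 8-10 | J4 10-12 | J2 12-14 | J3 14-16 | J1 16-18 | J3 18-20 | J1 20-21 | J3 21-23 |
Completion: J1=21  J2=14  J3=23  J4=12
Turnaround (C−A): J1=21  J2=10  J3=19  J4=7
Waiting = turnaround − burst: J1=12, J2=6, J3=11, J4=5
Total waiting = 12 + 6 + 11 + 5 = 34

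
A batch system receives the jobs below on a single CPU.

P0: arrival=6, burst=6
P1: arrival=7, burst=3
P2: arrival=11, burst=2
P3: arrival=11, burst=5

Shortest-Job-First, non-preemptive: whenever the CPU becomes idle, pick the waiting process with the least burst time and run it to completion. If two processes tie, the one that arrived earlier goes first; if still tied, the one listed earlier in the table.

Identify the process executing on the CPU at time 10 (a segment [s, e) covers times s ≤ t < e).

P0

Schedule: | idle 0-6 | P0 6-12 | P2 12-14 | P1 14-17 | P3 17-22 |
Completion: P0=12  P1=17  P2=14  P3=22
Turnaround (C−A): P0=6  P1=10  P2=3  P3=11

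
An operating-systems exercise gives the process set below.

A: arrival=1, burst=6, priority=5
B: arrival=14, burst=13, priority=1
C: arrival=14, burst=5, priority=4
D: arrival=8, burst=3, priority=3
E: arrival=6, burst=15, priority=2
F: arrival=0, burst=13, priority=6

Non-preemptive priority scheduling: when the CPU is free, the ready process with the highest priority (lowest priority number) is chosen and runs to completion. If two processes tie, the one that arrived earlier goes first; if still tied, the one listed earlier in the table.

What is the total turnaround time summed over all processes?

187

Timeline: | F 0-13 | E 13-28 | B 28-41 | D 41-44 | C 44-49 | A 49-55 |
Completion: A=55  B=41  C=49  D=44  E=28  F=13
Turnaround (C−A): A=54  B=27  C=35  D=36  E=22  F=13
Turnaround = completion − arrival: A=54, B=27, C=35, D=36, E=22, F=13
Total turnaround = 54 + 27 + 35 + 36 + 22 + 13 = 187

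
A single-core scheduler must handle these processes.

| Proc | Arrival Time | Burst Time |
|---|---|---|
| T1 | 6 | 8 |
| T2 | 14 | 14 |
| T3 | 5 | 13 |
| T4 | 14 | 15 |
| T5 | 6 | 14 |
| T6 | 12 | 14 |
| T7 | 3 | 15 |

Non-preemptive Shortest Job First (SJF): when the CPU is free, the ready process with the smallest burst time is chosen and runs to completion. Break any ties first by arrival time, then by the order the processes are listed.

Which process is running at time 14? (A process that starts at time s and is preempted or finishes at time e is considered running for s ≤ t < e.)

T7

Timeline: | idle 0-3 | T7 3-18 | T1 18-26 | T3 26-39 | T5 39-53 | T6 53-67 | T2 67-81 | T4 81-96 |
Completion: T1=26  T2=81  T3=39  T4=96  T5=53  T6=67  T7=18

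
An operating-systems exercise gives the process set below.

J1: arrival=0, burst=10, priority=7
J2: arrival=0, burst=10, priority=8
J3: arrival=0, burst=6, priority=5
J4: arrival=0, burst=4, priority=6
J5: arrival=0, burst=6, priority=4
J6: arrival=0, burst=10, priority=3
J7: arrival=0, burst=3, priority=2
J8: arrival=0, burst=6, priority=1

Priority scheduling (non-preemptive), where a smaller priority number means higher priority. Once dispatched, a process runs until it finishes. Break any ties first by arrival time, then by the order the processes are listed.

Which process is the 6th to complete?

J4

Schedule: | J8 0-6 | J7 6-9 | J6 9-19 | J5 19-25 | J3 25-31 | J4 31-35 | J1 35-45 | J2 45-55 |
Completion: J1=45  J2=55  J3=31  J4=35  J5=25  J6=19  J7=9  J8=6
Finish order: J8 → J7 → J6 → J5 → J3 → J4 → J1 → J2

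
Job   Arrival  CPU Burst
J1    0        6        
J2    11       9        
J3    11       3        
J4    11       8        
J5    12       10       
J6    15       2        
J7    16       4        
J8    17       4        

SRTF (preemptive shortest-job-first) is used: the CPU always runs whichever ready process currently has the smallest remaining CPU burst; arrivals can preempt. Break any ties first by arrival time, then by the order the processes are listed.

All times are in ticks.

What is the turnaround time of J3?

Schedule: | J1 0-6 | idle 6-11 | J3 11-14 | J4 14-15 | J6 15-17 | J7 17-21 | J8 21-25 | J4 25-32 | J2 32-41 | J5 41-51 |
Completion: J1=6  J2=41  J3=14  J4=32  J5=51  J6=17  J7=21  J8=25
Turnaround(J3) = completion − arrival = 14 − 11 = 3

3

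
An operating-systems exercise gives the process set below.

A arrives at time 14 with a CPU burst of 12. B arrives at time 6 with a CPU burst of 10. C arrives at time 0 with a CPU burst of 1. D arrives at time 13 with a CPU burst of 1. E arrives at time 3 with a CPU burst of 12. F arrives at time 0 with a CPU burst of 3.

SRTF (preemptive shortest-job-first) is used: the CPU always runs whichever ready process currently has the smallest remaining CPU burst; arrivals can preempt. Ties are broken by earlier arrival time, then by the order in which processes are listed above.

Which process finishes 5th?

Gantt: | C 0-1 | F 1-4 | E 4-13 | D 13-14 | E 14-17 | B 17-27 | A 27-39 |
Completion: A=39  B=27  C=1  D=14  E=17  F=4
Turnaround (C−A): A=25  B=21  C=1  D=1  E=14  F=4
Finish order: C → F → D → E → B → A

B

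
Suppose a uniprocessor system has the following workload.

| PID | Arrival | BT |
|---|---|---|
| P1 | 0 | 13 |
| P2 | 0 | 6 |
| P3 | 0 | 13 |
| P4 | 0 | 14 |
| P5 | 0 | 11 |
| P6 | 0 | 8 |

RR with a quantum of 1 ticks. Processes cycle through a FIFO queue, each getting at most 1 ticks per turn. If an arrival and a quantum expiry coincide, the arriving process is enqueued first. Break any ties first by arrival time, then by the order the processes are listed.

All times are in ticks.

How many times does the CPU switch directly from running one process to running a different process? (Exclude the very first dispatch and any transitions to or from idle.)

63

Timeline: | P1 0-1 | P2 1-2 | P3 2-3 | P4 3-4 | P5 4-5 | P6 5-6 | P1 6-7 | P2 7-8 | P3 8-9 | P4 9-10 | P5 10-11 | P6 11-12 | P1 12-13 | P2 13-14 | P3 14-15 | P4 15-16 | P5 16-17 | P6 17-18 | P1 18-19 | P2 19-20 | P3 20-21 | P4 21-22 | P5 22-23 | P6 23-24 | P1 24-25 | P2 25-26 | P3 26-27 | P4 27-28 | P5 28-29 | P6 29-30 | P1 30-31 | P2 31-32 | P3 32-33 | P4 33-34 | P5 34-35 | P6 35-36 | P1 36-37 | P3 37-38 | P4 38-39 | P5 39-40 | P6 40-41 | P1 41-42 | P3 42-43 | P4 43-44 | P5 44-45 | P6 45-46 | P1 46-47 | P3 47-48 | P4 48-49 | P5 49-50 | P1 50-51 | P3 51-52 | P4 52-53 | P5 53-54 | P1 54-55 | P3 55-56 | P4 56-57 | P5 57-58 | P1 58-59 | P3 59-60 | P4 60-61 | P1 61-62 | P3 62-63 | P4 63-65 |
Completion: P1=62  P2=32  P3=63  P4=65  P5=58  P6=46
Turnaround (C−A): P1=62  P2=32  P3=63  P4=65  P5=58  P6=46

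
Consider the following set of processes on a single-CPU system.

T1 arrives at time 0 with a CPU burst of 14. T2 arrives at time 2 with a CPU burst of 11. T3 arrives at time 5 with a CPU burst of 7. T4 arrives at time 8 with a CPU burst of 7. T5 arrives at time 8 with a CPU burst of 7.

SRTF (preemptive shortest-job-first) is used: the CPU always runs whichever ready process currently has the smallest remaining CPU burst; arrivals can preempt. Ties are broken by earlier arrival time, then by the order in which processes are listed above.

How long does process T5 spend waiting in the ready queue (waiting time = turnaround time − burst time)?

Schedule: | T1 0-2 | T2 2-5 | T3 5-12 | T4 12-19 | T5 19-26 | T2 26-34 | T1 34-46 |
Completion: T1=46  T2=34  T3=12  T4=19  T5=26
Turnaround (C−A): T1=46  T2=32  T3=7  T4=11  T5=18
Waiting(T5) = turnaround − burst = 18 − 7 = 11

11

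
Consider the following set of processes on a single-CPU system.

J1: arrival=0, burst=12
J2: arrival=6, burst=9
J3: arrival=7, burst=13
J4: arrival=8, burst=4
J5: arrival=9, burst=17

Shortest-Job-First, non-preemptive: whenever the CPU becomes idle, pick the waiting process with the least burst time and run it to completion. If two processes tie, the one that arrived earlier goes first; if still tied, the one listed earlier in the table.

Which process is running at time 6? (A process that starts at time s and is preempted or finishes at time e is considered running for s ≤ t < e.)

Timeline: | J1 0-12 | J4 12-16 | J2 16-25 | J3 25-38 | J5 38-55 |
Completion: J1=12  J2=25  J3=38  J4=16  J5=55
Turnaround (C−A): J1=12  J2=19  J3=31  J4=8  J5=46

J1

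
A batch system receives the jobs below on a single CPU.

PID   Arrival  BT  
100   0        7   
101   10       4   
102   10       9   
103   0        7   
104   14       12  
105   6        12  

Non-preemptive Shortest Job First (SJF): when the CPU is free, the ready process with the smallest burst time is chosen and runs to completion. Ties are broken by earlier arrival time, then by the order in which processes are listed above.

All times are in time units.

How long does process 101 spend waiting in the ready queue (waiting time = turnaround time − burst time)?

4

Timeline: | 100 0-7 | 103 7-14 | 101 14-18 | 102 18-27 | 105 27-39 | 104 39-51 |
Completion: 100=7  101=18  102=27  103=14  104=51  105=39
Waiting(101) = turnaround − burst = 8 − 4 = 4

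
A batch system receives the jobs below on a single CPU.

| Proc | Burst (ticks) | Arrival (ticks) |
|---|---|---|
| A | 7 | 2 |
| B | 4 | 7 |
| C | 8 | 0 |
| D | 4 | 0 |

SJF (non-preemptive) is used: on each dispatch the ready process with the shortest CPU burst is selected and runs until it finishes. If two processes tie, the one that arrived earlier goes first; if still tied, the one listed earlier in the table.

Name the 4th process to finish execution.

C

Timeline: | D 0-4 | A 4-11 | B 11-15 | C 15-23 |
Completion: A=11  B=15  C=23  D=4
Turnaround (C−A): A=9  B=8  C=23  D=4
Finish order: D → A → B → C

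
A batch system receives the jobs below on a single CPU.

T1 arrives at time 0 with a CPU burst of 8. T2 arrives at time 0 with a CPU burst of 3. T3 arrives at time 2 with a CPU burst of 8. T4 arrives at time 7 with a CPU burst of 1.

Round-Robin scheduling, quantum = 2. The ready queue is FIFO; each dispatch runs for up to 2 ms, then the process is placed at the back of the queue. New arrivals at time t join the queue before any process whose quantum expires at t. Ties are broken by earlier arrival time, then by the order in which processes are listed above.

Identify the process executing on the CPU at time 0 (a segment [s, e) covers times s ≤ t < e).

Timeline: | T1 0-2 | T2 2-4 | T3 4-6 | T1 6-8 | T2 8-9 | T3 9-11 | T4 11-12 | T1 12-14 | T3 14-16 | T1 16-18 | T3 18-20 |
Completion: T1=18  T2=9  T3=20  T4=12
Turnaround (C−A): T1=18  T2=9  T3=18  T4=5

T1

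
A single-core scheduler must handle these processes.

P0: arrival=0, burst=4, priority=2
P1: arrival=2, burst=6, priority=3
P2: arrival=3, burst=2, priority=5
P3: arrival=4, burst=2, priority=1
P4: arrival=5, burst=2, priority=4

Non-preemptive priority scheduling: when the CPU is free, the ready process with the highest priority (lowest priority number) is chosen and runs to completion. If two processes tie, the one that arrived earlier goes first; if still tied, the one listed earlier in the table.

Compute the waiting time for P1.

4

Timeline: | P0 0-4 | P3 4-6 | P1 6-12 | P4 12-14 | P2 14-16 |
Completion: P0=4  P1=12  P2=16  P3=6  P4=14
Waiting(P1) = turnaround − burst = 10 − 6 = 4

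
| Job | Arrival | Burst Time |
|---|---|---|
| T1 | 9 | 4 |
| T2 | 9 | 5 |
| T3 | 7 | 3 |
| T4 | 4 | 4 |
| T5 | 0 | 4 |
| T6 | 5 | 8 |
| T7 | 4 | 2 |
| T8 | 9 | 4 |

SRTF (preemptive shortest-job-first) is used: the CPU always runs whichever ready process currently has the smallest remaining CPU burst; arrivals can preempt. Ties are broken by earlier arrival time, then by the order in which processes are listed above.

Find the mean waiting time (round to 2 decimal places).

Schedule: | T5 0-4 | T7 4-6 | T4 6-10 | T3 10-13 | T1 13-17 | T8 17-21 | T2 21-26 | T6 26-34 |
Completion: T1=17  T2=26  T3=13  T4=10  T5=4  T6=34  T7=6  T8=21
Turnaround (C−A): T1=8  T2=17  T3=6  T4=6  T5=4  T6=29  T7=2  T8=12
Waiting times: T1=4, T2=12, T3=3, T4=2, T5=0, T6=21, T7=0, T8=8
Average waiting = (4+12+3+2+0+21+0+8) / 8 = 50/8 = 6.25

6.25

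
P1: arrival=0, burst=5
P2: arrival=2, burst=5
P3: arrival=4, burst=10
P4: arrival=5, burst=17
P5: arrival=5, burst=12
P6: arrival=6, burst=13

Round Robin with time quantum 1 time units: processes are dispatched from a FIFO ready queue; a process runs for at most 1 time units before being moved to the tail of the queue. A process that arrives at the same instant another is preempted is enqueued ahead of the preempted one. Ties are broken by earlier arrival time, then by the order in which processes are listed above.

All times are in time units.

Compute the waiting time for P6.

Timeline: | P1 0-2 | P2 2-3 | P1 3-4 | P2 4-5 | P3 5-6 | P1 6-7 | P4 7-8 | P5 8-9 | P2 9-10 | P6 10-11 | P3 11-12 | P1 12-13 | P4 13-14 | P5 14-15 | P2 15-16 | P6 16-17 | P3 17-18 | P4 18-19 | P5 19-20 | P2 20-21 | P6 21-22 | P3 22-23 | P4 23-24 | P5 24-25 | P6 25-26 | P3 26-27 | P4 27-28 | P5 28-29 | P6 29-30 | P3 30-31 | P4 31-32 | P5 32-33 | P6 33-34 | P3 34-35 | P4 35-36 | P5 36-37 | P6 37-38 | P3 38-39 | P4 39-40 | P5 40-41 | P6 41-42 | P3 42-43 | P4 43-44 | P5 44-45 | P6 45-46 | P3 46-47 | P4 47-48 | P5 48-49 | P6 49-50 | P4 50-51 | P5 51-52 | P6 52-53 | P4 53-54 | P5 54-55 | P6 55-56 | P4 56-57 | P6 57-58 | P4 58-62 |
Completion: P1=13  P2=21  P3=47  P4=62  P5=55  P6=58
Waiting(P6) = turnaround − burst = 52 − 13 = 39

39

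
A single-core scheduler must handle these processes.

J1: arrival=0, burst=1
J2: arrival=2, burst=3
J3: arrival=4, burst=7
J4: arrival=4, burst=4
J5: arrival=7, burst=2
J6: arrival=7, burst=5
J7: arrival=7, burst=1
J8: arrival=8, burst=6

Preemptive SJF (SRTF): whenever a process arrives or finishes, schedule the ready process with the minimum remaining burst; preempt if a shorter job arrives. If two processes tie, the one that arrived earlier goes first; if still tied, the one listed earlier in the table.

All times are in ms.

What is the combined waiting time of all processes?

38

Timeline: | J1 0-1 | idle 1-2 | J2 2-5 | J4 5-7 | J7 7-8 | J4 8-10 | J5 10-12 | J6 12-17 | J8 17-23 | J3 23-30 |
Completion: J1=1  J2=5  J3=30  J4=10  J5=12  J6=17  J7=8  J8=23
Turnaround (C−A): J1=1  J2=3  J3=26  J4=6  J5=5  J6=10  J7=1  J8=15
Waiting = turnaround − burst: J1=0, J2=0, J3=19, J4=2, J5=3, J6=5, J7=0, J8=9
Total waiting = 0 + 0 + 19 + 2 + 3 + 5 + 0 + 9 = 38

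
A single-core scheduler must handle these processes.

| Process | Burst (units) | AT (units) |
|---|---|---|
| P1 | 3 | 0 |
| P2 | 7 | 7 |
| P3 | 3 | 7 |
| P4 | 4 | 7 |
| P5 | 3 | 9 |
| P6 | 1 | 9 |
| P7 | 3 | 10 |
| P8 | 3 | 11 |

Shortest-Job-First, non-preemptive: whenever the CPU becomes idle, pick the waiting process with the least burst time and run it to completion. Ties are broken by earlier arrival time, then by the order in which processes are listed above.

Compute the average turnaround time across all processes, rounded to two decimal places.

8.75

Timeline: | P1 0-3 | idle 3-7 | P3 7-10 | P6 10-11 | P5 11-14 | P7 14-17 | P8 17-20 | P4 20-24 | P2 24-31 |
Completion: P1=3  P2=31  P3=10  P4=24  P5=14  P6=11  P7=17  P8=20
Turnaround (C−A): P1=3  P2=24  P3=3  P4=17  P5=5  P6=2  P7=7  P8=9
Turnaround times: P1=3, P2=24, P3=3, P4=17, P5=5, P6=2, P7=7, P8=9
Average turnaround = (3+24+3+17+5+2+7+9) / 8 = 70/8 = 8.75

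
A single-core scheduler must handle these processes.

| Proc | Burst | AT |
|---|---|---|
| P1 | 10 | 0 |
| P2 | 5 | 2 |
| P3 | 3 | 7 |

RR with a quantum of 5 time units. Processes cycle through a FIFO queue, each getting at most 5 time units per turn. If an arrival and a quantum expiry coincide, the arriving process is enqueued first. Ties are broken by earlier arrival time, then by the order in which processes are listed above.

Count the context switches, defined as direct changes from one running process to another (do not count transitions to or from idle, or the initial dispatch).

3

Gantt: | P1 0-5 | P2 5-10 | P1 10-15 | P3 15-18 |
Completion: P1=15  P2=10  P3=18
Turnaround (C−A): P1=15  P2=8  P3=11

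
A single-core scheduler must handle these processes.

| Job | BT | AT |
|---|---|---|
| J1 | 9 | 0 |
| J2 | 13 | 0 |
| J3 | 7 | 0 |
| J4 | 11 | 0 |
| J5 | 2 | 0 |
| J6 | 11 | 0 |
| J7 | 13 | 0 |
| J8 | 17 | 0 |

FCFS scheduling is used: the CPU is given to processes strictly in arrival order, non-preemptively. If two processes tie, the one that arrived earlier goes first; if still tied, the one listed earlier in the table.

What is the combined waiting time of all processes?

261

Gantt: | J1 0-9 | J2 9-22 | J3 22-29 | J4 29-40 | J5 40-42 | J6 42-53 | J7 53-66 | J8 66-83 |
Completion: J1=9  J2=22  J3=29  J4=40  J5=42  J6=53  J7=66  J8=83
Turnaround (C−A): J1=9  J2=22  J3=29  J4=40  J5=42  J6=53  J7=66  J8=83
Waiting = turnaround − burst: J1=0, J2=9, J3=22, J4=29, J5=40, J6=42, J7=53, J8=66
Total waiting = 0 + 9 + 22 + 29 + 40 + 42 + 53 + 66 = 261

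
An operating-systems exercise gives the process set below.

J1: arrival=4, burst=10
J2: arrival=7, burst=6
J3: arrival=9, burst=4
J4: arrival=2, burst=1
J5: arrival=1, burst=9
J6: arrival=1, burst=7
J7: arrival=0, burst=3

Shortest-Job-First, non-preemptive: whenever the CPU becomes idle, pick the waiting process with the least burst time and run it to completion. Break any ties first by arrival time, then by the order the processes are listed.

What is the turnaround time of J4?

2

Schedule: | J7 0-3 | J4 3-4 | J6 4-11 | J3 11-15 | J2 15-21 | J5 21-30 | J1 30-40 |
Completion: J1=40  J2=21  J3=15  J4=4  J5=30  J6=11  J7=3
Turnaround(J4) = completion − arrival = 4 − 2 = 2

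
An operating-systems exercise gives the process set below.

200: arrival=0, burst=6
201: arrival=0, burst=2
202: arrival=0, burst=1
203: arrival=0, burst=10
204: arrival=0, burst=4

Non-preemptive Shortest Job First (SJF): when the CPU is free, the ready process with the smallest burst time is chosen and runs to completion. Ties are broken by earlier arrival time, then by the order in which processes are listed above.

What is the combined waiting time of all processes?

Timeline: | 202 0-1 | 201 1-3 | 204 3-7 | 200 7-13 | 203 13-23 |
Completion: 200=13  201=3  202=1  203=23  204=7
Waiting = turnaround − burst: 200=7, 201=1, 202=0, 203=13, 204=3
Total waiting = 7 + 1 + 0 + 13 + 3 = 24

24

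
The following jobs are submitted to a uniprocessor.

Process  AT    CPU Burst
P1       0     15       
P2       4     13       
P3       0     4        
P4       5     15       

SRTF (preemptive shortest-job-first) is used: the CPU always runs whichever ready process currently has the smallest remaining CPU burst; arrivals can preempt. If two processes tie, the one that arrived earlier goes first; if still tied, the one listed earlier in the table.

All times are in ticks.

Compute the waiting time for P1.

Schedule: | P3 0-4 | P2 4-17 | P1 17-32 | P4 32-47 |
Completion: P1=32  P2=17  P3=4  P4=47
Turnaround (C−A): P1=32  P2=13  P3=4  P4=42
Waiting(P1) = turnaround − burst = 32 − 15 = 17

17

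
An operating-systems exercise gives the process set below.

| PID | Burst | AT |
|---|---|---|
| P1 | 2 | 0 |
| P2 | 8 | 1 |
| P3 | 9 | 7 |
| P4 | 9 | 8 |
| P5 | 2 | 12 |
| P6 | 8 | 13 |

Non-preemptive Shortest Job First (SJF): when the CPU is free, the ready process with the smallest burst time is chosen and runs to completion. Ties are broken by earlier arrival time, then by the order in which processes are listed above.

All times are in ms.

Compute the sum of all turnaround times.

Schedule: | P1 0-2 | P2 2-10 | P3 10-19 | P5 19-21 | P6 21-29 | P4 29-38 |
Completion: P1=2  P2=10  P3=19  P4=38  P5=21  P6=29
Turnaround (C−A): P1=2  P2=9  P3=12  P4=30  P5=9  P6=16
Turnaround = completion − arrival: P1=2, P2=9, P3=12, P4=30, P5=9, P6=16
Total turnaround = 2 + 9 + 12 + 30 + 9 + 16 = 78

78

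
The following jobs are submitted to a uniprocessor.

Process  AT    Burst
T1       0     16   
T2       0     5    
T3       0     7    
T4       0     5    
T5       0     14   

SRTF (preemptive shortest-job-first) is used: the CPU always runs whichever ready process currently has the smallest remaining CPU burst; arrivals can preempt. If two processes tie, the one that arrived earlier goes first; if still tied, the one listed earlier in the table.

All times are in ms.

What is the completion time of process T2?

5

Timeline: | T2 0-5 | T4 5-10 | T3 10-17 | T5 17-31 | T1 31-47 |
Completion: T1=47  T2=5  T3=17  T4=10  T5=31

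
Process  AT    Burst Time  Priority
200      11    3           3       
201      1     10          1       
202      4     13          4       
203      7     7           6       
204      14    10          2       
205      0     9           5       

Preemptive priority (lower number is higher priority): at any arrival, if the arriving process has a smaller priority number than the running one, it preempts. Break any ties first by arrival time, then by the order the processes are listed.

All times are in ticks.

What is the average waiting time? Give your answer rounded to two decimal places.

Schedule: | 205 0-1 | 201 1-11 | 200 11-14 | 204 14-24 | 202 24-37 | 205 37-45 | 203 45-52 |
Completion: 200=14  201=11  202=37  203=52  204=24  205=45
Turnaround (C−A): 200=3  201=10  202=33  203=45  204=10  205=45
Waiting times: 200=0, 201=0, 202=20, 203=38, 204=0, 205=36
Average waiting = (0+0+20+38+0+36) / 6 = 94/6 = 15.67

15.67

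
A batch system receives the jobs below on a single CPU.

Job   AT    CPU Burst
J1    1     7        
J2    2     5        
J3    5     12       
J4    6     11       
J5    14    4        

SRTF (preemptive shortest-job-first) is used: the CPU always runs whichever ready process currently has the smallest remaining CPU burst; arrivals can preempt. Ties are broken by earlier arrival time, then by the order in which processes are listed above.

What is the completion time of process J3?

40

Schedule: | idle 0-1 | J1 1-2 | J2 2-7 | J1 7-13 | J4 13-14 | J5 14-18 | J4 18-28 | J3 28-40 |
Completion: J1=13  J2=7  J3=40  J4=28  J5=18
Turnaround (C−A): J1=12  J2=5  J3=35  J4=22  J5=4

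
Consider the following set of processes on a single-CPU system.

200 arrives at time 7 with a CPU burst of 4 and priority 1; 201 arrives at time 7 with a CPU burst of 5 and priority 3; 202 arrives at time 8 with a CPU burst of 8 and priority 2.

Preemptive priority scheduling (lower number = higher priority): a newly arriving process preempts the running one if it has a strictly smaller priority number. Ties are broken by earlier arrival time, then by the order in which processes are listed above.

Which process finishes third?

201

Timeline: | idle 0-7 | 200 7-11 | 202 11-19 | 201 19-24 |
Completion: 200=11  201=24  202=19
Turnaround (C−A): 200=4  201=17  202=11
Finish order: 200 → 202 → 201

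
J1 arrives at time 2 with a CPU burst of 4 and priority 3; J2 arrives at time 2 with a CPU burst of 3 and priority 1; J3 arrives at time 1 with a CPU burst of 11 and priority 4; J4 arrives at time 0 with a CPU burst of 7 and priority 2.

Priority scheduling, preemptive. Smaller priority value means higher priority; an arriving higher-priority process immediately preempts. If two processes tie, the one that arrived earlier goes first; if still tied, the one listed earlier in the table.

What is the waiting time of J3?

13

Timeline: | J4 0-2 | J2 2-5 | J4 5-10 | J1 10-14 | J3 14-25 |
Completion: J1=14  J2=5  J3=25  J4=10
Waiting(J3) = turnaround − burst = 24 − 11 = 13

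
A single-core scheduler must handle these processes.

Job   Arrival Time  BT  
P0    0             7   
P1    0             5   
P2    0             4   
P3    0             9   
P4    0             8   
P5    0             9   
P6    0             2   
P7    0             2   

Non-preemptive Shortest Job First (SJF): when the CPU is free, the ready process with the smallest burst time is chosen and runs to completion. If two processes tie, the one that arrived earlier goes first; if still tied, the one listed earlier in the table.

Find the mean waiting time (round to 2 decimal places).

Timeline: | P6 0-2 | P7 2-4 | P2 4-8 | P1 8-13 | P0 13-20 | P4 20-28 | P3 28-37 | P5 37-46 |
Completion: P0=20  P1=13  P2=8  P3=37  P4=28  P5=46  P6=2  P7=4
Turnaround (C−A): P0=20  P1=13  P2=8  P3=37  P4=28  P5=46  P6=2  P7=4
Waiting times: P0=13, P1=8, P2=4, P3=28, P4=20, P5=37, P6=0, P7=2
Average waiting = (13+8+4+28+20+37+0+2) / 8 = 112/8 = 14.00

14.00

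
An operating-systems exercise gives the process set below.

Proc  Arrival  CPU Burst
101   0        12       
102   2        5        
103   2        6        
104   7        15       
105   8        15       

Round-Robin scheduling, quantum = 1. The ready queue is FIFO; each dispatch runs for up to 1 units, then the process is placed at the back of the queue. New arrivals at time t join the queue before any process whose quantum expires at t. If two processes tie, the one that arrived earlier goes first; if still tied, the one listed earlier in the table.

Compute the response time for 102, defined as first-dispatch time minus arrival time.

Gantt: | 101 0-2 | 102 2-3 | 103 3-4 | 101 4-5 | 102 5-6 | 103 6-7 | 101 7-8 | 102 8-9 | 104 9-10 | 103 10-11 | 105 11-12 | 101 12-13 | 102 13-14 | 104 14-15 | 103 15-16 | 105 16-17 | 101 17-18 | 102 18-19 | 104 19-20 | 103 20-21 | 105 21-22 | 101 22-23 | 104 23-24 | 103 24-25 | 105 25-26 | 101 26-27 | 104 27-28 | 105 28-29 | 101 29-30 | 104 30-31 | 105 31-32 | 101 32-33 | 104 33-34 | 105 34-35 | 101 35-36 | 104 36-37 | 105 37-38 | 101 38-39 | 104 39-40 | 105 40-41 | 104 41-42 | 105 42-43 | 104 43-44 | 105 44-45 | 104 45-46 | 105 46-47 | 104 47-48 | 105 48-49 | 104 49-50 | 105 50-51 | 104 51-52 | 105 52-53 |
Completion: 101=39  102=19  103=25  104=52  105=53
Turnaround (C−A): 101=39  102=17  103=23  104=45  105=45
Response(102) = first start − arrival = 2 − 2 = 0

0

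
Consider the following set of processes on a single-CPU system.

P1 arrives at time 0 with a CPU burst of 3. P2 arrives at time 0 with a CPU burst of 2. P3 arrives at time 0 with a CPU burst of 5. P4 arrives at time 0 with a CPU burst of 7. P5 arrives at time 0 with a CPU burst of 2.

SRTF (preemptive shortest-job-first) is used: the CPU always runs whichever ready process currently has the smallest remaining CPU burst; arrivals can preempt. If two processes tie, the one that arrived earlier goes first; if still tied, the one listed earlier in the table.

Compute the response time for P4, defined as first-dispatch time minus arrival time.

12

Timeline: | P2 0-2 | P5 2-4 | P1 4-7 | P3 7-12 | P4 12-19 |
Completion: P1=7  P2=2  P3=12  P4=19  P5=4
Turnaround (C−A): P1=7  P2=2  P3=12  P4=19  P5=4
Response(P4) = first start − arrival = 12 − 0 = 12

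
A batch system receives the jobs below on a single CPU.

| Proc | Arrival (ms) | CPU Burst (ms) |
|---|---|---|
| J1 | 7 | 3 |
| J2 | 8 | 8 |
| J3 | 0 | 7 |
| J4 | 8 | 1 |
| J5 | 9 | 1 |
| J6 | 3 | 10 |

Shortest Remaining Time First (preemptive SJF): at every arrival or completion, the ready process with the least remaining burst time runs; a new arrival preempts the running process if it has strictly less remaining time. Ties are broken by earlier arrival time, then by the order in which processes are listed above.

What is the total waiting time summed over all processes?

23

Schedule: | J3 0-7 | J1 7-8 | J4 8-9 | J5 9-10 | J1 10-12 | J2 12-20 | J6 20-30 |
Completion: J1=12  J2=20  J3=7  J4=9  J5=10  J6=30
Waiting = turnaround − burst: J1=2, J2=4, J3=0, J4=0, J5=0, J6=17
Total waiting = 2 + 4 + 0 + 0 + 0 + 17 = 23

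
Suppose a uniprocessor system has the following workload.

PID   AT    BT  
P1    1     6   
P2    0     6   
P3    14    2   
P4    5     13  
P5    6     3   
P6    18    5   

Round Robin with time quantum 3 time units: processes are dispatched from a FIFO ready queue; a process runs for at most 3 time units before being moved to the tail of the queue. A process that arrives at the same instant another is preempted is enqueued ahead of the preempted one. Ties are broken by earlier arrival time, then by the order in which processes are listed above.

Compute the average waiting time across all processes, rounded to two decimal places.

8.67

Timeline: | P2 0-3 | P1 3-6 | P2 6-9 | P4 9-12 | P5 12-15 | P1 15-18 | P4 18-21 | P3 21-23 | P6 23-26 | P4 26-29 | P6 29-31 | P4 31-35 |
Completion: P1=18  P2=9  P3=23  P4=35  P5=15  P6=31
Turnaround (C−A): P1=17  P2=9  P3=9  P4=30  P5=9  P6=13
Waiting times: P1=11, P2=3, P3=7, P4=17, P5=6, P6=8
Average waiting = (11+3+7+17+6+8) / 6 = 52/6 = 8.67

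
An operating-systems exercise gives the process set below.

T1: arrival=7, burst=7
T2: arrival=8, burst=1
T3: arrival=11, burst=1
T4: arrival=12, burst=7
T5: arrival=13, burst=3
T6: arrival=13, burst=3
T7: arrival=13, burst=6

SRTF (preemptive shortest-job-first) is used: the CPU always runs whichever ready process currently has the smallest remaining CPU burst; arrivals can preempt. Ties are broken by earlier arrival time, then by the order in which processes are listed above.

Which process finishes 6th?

Gantt: | idle 0-7 | T1 7-8 | T2 8-9 | T1 9-11 | T3 11-12 | T1 12-16 | T5 16-19 | T6 19-22 | T7 22-28 | T4 28-35 |
Completion: T1=16  T2=9  T3=12  T4=35  T5=19  T6=22  T7=28
Turnaround (C−A): T1=9  T2=1  T3=1  T4=23  T5=6  T6=9  T7=15
Finish order: T2 → T3 → T1 → T5 → T6 → T7 → T4

T7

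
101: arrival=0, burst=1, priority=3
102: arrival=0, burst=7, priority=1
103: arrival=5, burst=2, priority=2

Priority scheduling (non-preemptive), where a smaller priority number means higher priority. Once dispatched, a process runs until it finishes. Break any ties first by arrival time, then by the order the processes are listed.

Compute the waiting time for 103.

2

Schedule: | 102 0-7 | 103 7-9 | 101 9-10 |
Completion: 101=10  102=7  103=9
Waiting(103) = turnaround − burst = 4 − 2 = 2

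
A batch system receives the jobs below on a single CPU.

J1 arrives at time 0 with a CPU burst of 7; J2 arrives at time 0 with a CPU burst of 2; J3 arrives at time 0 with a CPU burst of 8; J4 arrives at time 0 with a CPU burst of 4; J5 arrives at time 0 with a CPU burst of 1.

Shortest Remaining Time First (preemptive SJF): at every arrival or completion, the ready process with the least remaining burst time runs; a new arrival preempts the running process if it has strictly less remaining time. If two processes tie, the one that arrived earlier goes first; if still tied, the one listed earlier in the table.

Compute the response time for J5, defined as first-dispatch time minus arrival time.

Schedule: | J5 0-1 | J2 1-3 | J4 3-7 | J1 7-14 | J3 14-22 |
Completion: J1=14  J2=3  J3=22  J4=7  J5=1
Turnaround (C−A): J1=14  J2=3  J3=22  J4=7  J5=1
Response(J5) = first start − arrival = 0 − 0 = 0

0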